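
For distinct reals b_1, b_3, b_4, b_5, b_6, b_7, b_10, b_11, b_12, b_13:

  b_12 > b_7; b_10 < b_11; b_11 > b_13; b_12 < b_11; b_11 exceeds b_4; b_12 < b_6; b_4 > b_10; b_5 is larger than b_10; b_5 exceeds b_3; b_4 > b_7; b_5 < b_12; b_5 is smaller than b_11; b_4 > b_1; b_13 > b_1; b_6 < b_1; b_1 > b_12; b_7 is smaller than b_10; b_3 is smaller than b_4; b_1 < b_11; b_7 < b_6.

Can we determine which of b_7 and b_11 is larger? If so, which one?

Link the given pairs in sequence: b_7 < b_10; b_10 < b_5; b_5 < b_12; b_12 < b_6; b_6 < b_1; b_1 < b_4; b_4 < b_11.
Chaining these gives b_7 < b_10 < b_5 < b_12 < b_6 < b_1 < b_4 < b_11.
So b_11 is larger.

b_11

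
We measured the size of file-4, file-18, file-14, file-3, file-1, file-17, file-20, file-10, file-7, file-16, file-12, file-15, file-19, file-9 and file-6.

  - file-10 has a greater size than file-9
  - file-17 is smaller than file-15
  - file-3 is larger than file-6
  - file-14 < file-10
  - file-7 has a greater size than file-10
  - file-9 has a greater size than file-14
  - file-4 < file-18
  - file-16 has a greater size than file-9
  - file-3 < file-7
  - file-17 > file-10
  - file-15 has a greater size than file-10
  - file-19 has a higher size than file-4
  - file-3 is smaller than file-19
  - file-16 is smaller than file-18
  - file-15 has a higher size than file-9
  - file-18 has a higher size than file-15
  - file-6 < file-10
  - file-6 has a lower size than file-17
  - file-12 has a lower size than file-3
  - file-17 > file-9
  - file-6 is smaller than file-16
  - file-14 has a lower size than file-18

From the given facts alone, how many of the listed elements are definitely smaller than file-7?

The elements the relations force below file-7 are file-14, file-12, file-6, file-3, file-9, file-10 — no chain reaches any other.
That is 6.

6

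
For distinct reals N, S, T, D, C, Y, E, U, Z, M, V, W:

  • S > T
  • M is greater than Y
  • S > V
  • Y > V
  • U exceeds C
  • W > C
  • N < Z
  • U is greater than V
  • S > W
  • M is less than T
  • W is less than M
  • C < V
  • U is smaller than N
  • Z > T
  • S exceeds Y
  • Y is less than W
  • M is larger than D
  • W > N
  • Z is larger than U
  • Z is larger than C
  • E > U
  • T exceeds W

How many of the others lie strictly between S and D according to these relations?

The relations place D below S. An element lies strictly between them when it is forced above D and also forced below S.
Above D: {M, T, Z}. Below S: {C, V, Y, U, N, W, M, T}.
Intersection: {M, T} — 2.

2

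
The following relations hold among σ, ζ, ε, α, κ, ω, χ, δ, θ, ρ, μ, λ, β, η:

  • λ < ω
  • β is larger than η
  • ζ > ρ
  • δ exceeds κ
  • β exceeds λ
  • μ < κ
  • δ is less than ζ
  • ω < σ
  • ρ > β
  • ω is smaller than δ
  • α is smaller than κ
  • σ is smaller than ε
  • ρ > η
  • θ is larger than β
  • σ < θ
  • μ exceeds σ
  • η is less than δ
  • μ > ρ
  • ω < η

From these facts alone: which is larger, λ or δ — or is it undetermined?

δ

λ < ω and ω < η give λ < η.
With η < β: λ < ω < η < β.
With β < ρ: λ < ω < η < β < ρ.
With ρ < μ: λ < ω < η < β < ρ < μ.
Then μ < κ extends the chain to κ.
With κ < δ: λ < ω < η < β < ρ < μ < κ < δ.
So δ is larger.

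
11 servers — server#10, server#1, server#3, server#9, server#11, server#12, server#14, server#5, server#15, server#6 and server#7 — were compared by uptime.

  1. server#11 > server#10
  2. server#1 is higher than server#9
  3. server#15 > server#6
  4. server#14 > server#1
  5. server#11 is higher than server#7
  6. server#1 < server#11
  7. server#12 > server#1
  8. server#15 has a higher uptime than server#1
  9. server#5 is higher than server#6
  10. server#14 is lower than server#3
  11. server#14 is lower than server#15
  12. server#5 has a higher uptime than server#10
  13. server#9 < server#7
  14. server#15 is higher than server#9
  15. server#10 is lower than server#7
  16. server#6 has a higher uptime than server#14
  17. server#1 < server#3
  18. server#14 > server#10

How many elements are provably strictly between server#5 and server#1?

The relations place server#1 below server#5. An element lies strictly between them when it is forced above server#1 and also forced below server#5.
Above server#1: {server#12, server#14, server#3, server#6, server#15, server#11}. Below server#5: {server#9, server#10, server#14, server#6}.
Intersection: {server#14, server#6} — 2.

2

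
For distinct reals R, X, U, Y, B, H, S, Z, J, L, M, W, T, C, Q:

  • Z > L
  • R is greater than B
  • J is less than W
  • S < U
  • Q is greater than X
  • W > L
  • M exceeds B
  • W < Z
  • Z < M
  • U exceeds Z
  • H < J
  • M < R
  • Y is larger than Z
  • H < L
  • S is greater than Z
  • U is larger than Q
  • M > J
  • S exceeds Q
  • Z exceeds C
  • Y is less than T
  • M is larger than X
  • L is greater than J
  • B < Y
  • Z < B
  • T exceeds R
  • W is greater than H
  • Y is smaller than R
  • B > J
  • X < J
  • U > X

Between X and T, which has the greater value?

X < J and J < L give X < L.
Then L < W extends the chain to W.
With W < Z: X < J < L < W < Z.
Then Z < B extends the chain to B.
With B < Y: X < J < L < W < Z < B < Y.
With Y < R: X < J < L < W < Z < B < Y < R.
Then R < T extends the chain to T.
So X < T; T is the larger of the two.

T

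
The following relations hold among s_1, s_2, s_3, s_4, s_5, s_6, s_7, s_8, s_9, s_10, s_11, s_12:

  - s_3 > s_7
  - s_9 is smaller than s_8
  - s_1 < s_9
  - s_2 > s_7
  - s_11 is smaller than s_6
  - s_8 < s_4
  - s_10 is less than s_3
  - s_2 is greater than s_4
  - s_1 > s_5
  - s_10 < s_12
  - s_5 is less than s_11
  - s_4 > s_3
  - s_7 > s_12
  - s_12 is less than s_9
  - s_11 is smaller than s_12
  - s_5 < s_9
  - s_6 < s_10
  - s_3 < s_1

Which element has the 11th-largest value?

Piecing the relations together gives one ordering: s_5 < s_11 < s_6 < s_10 < s_12 < s_7 < s_3 < s_1 < s_9 < s_8 < s_4 < s_2.
The 11th largest is s_11.

s_11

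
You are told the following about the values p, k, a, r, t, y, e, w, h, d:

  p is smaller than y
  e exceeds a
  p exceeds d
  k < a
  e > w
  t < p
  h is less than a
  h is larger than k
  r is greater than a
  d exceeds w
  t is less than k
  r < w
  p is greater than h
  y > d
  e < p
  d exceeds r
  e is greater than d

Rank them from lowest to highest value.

The consecutive links are each given: t < k; k < h; h < a; a < r; r < w; w < d; d < e; e < p; p < y.

t < k < h < a < r < w < d < e < p < y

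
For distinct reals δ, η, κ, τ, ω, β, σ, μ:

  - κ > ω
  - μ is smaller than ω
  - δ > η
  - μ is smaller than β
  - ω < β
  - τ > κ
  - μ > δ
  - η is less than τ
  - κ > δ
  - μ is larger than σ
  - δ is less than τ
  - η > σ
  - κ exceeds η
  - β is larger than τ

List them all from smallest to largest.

σ < η < δ < μ < ω < κ < τ < β

The consecutive links are each given: σ < η; η < δ; δ < μ; μ < ω; ω < κ; κ < τ; τ < β.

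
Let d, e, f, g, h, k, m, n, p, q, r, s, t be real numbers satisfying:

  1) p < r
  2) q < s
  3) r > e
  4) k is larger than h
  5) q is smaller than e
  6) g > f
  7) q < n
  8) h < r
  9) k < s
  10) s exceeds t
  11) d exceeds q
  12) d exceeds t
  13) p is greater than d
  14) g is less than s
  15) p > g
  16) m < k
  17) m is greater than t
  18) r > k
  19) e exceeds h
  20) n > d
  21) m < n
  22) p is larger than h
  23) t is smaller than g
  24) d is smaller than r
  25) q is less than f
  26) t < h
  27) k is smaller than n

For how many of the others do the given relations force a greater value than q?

8

From q the given relations immediately reach f, d, e, s, n.
From those, g, p, r — 8 in total.
Nothing else is reachable above q; 8 in all.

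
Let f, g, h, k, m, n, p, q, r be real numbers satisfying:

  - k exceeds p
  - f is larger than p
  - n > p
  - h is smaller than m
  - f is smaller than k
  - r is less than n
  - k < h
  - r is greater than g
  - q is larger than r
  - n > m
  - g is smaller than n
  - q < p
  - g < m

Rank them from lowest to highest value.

The consecutive links are each given: g < r; r < q; q < p; p < f; f < k; k < h; h < m; m < n.

g < r < q < p < f < k < h < m < n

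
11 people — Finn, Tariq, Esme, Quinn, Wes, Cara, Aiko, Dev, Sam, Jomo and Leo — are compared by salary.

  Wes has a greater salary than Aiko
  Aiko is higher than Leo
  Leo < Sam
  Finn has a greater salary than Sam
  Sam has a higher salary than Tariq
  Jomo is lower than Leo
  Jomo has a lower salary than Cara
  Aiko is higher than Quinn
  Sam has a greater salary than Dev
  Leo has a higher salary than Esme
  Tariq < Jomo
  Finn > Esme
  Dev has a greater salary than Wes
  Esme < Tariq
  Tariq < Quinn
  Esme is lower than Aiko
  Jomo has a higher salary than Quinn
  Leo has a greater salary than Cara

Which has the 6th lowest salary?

Chaining the given pairs: Esme < Tariq < Quinn < Jomo < Cara < Leo < Aiko < Wes < Dev < Sam < Finn.
The 6th smallest is Leo.

Leo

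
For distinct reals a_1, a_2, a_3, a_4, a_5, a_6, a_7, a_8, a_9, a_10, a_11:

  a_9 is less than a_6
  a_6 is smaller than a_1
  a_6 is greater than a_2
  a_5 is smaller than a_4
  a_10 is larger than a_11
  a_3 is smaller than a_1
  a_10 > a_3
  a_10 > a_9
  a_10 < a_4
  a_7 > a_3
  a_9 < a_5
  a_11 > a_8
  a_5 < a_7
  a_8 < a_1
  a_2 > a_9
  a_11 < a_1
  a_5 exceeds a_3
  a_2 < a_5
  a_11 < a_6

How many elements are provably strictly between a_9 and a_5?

1

Chaining upward from a_9 reaches: a_2, a_6, a_1, a_10, a_7, a_4.
Chaining downward from a_5 reaches: a_3, a_2.
Strictly between a_9 and a_5 are those in both lists: a_2 — 1 element.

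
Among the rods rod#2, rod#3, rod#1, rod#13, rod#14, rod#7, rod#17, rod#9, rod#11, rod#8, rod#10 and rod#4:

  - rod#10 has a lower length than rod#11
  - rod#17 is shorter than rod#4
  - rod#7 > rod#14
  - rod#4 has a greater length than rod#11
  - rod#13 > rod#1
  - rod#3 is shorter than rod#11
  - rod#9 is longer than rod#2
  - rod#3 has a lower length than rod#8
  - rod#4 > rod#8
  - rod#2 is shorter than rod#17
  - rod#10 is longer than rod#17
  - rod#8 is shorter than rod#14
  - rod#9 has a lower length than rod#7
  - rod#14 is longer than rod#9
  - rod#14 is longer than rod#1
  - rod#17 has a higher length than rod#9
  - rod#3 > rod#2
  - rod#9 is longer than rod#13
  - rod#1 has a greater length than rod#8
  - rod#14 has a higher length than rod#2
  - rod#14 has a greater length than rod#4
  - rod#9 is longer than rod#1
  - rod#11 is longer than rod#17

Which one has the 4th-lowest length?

rod#1

The consecutive relations fix a unique order: rod#2 < rod#3 < rod#8 < rod#1 < rod#13 < rod#9 < rod#17 < rod#10 < rod#11 < rod#4 < rod#14 < rod#7.
The 4th smallest is rod#1.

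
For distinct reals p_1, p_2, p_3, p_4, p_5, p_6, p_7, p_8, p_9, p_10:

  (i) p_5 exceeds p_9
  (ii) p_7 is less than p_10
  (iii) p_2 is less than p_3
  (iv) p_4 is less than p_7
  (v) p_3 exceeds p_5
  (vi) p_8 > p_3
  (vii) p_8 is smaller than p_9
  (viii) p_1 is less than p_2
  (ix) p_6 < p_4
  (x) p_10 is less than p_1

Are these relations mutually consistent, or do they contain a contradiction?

We have p_5 < p_3 stated directly, yet also p_3 < p_8 < p_9 < p_5 by chaining the others — so p_3 < p_5. Contradiction.

inconsistent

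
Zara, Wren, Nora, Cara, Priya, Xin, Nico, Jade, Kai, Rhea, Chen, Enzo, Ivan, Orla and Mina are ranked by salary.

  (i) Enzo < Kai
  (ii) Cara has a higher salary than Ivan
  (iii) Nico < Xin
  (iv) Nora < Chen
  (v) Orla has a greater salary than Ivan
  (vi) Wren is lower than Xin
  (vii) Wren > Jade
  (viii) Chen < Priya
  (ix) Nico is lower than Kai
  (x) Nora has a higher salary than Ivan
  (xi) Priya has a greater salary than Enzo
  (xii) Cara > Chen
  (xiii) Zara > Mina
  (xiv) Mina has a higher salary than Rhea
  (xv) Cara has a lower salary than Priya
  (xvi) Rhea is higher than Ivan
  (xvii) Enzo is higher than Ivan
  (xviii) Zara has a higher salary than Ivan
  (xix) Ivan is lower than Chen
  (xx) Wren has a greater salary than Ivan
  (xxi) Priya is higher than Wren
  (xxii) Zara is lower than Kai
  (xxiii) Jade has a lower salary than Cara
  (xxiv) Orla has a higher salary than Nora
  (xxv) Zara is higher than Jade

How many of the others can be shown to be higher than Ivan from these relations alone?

12

From Ivan the given relations immediately reach Nora, Rhea, Wren, Enzo, Chen, Orla, Cara, Zara.
From those, Mina, Kai, Xin, Priya — 12 in total.
No other element is forced above Ivan by the given relations, so the count is 12.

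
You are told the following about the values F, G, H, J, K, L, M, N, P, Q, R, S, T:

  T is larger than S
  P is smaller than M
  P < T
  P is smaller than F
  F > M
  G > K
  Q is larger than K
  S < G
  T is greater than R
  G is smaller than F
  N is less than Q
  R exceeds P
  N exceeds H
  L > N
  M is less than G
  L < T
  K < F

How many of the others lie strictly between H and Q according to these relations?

Chaining upward from H reaches: N, L, T.
Chaining downward from Q reaches: K, N.
Strictly between H and Q are those in both lists: N — 1 element.

1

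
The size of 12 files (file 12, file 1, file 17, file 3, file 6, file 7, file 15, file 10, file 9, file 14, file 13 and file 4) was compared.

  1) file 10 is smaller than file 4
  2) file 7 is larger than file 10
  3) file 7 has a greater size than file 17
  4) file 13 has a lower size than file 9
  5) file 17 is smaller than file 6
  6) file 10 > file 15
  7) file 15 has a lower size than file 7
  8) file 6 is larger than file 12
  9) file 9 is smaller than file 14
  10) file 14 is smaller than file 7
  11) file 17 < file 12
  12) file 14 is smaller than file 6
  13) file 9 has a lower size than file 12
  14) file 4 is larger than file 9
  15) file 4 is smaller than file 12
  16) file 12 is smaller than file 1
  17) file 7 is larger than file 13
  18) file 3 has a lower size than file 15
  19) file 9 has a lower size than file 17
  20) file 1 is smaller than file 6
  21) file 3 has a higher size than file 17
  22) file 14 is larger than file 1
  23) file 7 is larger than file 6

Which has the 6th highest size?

file 4

Piecing the relations together gives one ordering: file 13 < file 9 < file 17 < file 3 < file 15 < file 10 < file 4 < file 12 < file 1 < file 14 < file 6 < file 7.
The 6th largest is file 4.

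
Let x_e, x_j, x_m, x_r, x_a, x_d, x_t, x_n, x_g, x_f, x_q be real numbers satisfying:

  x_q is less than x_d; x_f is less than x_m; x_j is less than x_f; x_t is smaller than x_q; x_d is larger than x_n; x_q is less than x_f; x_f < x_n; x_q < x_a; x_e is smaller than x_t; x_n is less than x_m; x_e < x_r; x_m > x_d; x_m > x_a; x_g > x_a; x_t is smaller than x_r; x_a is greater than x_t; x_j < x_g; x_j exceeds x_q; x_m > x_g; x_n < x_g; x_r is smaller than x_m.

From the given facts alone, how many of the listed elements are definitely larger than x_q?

From x_q the given relations immediately reach x_j, x_f, x_a, x_d.
From those, x_n, x_g, x_m — 7 in total.
Nothing else is reachable above x_q; 7 in all.

7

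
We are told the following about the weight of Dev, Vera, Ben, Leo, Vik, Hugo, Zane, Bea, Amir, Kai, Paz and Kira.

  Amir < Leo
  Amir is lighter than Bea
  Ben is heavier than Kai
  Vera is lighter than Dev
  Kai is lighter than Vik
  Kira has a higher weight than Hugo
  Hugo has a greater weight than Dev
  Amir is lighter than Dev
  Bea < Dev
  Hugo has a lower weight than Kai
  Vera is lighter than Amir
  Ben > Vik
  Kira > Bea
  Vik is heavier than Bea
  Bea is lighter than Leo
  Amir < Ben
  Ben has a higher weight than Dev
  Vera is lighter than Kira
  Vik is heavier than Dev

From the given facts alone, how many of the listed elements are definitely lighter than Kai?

5

Directly below Kai: Hugo.
One step further: Dev (2 so far).
One step further: Vera, Amir, Bea (5 so far).
No other element is forced below Kai by the given relations, so the count is 5.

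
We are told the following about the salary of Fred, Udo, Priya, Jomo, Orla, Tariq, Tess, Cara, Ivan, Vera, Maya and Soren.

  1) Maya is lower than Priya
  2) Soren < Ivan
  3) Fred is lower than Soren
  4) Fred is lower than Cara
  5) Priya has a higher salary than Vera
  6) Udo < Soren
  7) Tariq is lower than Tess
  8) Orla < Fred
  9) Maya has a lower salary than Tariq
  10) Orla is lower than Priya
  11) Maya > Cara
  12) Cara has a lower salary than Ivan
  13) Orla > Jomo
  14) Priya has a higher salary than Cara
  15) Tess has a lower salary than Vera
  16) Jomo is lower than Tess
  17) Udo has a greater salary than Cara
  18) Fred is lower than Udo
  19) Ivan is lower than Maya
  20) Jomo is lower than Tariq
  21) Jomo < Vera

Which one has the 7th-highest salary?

Soren

Chaining the given pairs: Jomo < Orla < Fred < Cara < Udo < Soren < Ivan < Maya < Tariq < Tess < Vera < Priya.
Counting 7 from the largest end gives Soren.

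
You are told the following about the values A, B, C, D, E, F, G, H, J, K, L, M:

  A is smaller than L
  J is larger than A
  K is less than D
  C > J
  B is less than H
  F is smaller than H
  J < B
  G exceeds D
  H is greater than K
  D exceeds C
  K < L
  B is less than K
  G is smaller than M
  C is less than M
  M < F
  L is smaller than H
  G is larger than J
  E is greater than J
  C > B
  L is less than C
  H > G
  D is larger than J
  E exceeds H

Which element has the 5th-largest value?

G

Piecing the relations together gives one ordering: A < J < B < K < L < C < D < G < M < F < H < E.
Counting 5 from the largest end gives G.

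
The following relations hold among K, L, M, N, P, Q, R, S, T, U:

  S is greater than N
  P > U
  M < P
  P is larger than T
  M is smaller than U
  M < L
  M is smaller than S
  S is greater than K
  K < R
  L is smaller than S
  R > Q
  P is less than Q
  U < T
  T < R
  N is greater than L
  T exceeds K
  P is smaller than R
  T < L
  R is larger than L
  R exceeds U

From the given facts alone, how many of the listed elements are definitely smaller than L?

The elements the relations force below L are M, K, U, T — no chain reaches any other.
That is 4.

4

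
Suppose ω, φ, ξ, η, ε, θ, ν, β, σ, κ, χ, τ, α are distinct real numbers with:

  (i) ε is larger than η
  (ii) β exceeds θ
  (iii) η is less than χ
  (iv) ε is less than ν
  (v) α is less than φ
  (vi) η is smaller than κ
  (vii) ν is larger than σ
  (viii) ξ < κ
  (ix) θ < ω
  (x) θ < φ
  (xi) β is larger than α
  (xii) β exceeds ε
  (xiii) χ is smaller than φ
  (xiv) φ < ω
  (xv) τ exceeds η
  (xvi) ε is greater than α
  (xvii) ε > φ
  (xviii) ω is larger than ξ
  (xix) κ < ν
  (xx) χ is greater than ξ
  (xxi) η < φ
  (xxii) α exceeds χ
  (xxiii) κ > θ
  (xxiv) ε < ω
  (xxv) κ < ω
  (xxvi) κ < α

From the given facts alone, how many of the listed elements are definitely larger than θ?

Directly above θ: κ, φ, β, ω.
One step further: α, ε, ν (7 so far).
No other element is forced above θ by the given relations, so the count is 7.

7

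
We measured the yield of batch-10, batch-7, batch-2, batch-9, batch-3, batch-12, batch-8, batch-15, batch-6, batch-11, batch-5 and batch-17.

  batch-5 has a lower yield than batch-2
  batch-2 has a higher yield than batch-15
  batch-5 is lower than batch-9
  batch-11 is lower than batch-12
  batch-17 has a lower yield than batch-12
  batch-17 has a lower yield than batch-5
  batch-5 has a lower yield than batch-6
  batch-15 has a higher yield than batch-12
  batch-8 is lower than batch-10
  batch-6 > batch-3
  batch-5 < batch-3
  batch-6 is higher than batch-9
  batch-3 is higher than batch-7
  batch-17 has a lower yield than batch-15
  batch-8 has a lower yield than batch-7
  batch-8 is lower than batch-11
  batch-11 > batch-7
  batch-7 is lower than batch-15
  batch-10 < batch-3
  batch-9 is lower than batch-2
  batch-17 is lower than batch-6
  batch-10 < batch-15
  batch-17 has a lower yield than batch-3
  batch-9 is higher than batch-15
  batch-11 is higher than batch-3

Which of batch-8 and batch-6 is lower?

batch-8 < batch-10 < batch-3 < batch-11 < batch-12 < batch-15 < batch-9 < batch-6, by transitivity through batch-10, batch-3, batch-11, batch-12, batch-15, batch-9.
So batch-8 < batch-6; batch-8 is the lower of the two.

batch-8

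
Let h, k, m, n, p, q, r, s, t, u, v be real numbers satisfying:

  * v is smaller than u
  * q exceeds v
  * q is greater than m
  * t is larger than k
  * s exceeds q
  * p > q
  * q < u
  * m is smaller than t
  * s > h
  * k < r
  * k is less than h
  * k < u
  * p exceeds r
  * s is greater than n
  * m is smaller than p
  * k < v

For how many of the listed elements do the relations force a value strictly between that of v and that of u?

Chaining upward from v reaches: q, p, s.
Chaining downward from u reaches: k, m, q.
Strictly between v and u are those in both lists: q — 1 element.

1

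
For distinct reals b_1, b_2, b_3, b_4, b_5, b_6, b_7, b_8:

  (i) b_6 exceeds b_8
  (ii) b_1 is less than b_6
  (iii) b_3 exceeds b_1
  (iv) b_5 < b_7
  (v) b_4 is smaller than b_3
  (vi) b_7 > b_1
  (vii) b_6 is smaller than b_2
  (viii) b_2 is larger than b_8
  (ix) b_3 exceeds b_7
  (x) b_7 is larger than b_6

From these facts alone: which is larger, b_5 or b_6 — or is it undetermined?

undetermined

Following every chain through b_5: above b_5 we get b_7, b_3.
b_6 is not reached, and no chain runs the other way from b_6 to b_5.
So the given relations leave the order of b_5 and b_6 undetermined.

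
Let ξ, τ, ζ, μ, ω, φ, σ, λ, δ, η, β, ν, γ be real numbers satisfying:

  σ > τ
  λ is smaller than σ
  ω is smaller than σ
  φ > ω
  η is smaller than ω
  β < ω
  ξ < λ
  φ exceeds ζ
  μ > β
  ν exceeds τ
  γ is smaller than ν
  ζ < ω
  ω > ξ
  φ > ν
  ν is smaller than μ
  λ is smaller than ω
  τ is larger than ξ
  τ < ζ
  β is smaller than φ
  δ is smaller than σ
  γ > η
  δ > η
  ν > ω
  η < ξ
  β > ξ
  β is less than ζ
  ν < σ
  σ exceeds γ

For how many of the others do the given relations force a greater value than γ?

4

The elements the relations force above γ are ν, μ, σ, φ — no chain reaches any other.
That is 4.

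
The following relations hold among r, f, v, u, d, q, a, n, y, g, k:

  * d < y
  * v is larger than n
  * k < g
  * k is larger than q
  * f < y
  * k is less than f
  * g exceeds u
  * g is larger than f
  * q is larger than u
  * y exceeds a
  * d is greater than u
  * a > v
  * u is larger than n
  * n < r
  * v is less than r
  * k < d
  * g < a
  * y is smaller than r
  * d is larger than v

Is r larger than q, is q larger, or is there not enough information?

r

The relevant relations are q < k; k < f; f < g; g < a; a < y; y < r.
Together: q < k < f < g < a < y < r.
So r is larger.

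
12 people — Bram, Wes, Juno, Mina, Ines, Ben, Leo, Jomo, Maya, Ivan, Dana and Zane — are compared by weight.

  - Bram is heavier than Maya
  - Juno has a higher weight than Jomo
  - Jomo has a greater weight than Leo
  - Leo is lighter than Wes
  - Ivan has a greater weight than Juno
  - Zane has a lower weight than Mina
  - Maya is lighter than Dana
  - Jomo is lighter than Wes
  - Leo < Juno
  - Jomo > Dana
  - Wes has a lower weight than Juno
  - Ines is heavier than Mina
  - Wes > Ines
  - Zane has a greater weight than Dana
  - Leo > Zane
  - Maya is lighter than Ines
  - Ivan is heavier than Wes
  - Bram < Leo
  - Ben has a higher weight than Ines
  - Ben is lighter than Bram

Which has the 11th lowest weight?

Juno

Piecing the relations together gives one ordering: Maya < Dana < Zane < Mina < Ines < Ben < Bram < Leo < Jomo < Wes < Juno < Ivan.
The 11th smallest is Juno.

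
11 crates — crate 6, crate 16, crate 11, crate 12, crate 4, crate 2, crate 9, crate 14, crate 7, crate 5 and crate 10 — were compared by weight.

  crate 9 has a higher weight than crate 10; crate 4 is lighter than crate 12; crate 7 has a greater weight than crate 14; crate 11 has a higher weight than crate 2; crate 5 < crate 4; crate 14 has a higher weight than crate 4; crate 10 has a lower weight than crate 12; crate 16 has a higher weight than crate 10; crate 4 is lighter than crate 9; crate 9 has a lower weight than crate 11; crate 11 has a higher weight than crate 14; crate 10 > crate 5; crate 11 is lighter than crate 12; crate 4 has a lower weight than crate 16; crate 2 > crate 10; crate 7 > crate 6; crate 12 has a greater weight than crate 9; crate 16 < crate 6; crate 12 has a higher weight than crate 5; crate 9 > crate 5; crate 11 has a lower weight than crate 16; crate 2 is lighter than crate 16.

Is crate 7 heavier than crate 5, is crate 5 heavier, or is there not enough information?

crate 5 < crate 10 and crate 10 < crate 2 give crate 5 < crate 2.
With crate 2 < crate 11: crate 5 < crate 10 < crate 2 < crate 11.
Then crate 11 < crate 16 extends the chain to crate 16.
With crate 16 < crate 6: crate 5 < crate 10 < crate 2 < crate 11 < crate 16 < crate 6.
Then crate 6 < crate 7 extends the chain to crate 7.
So crate 7 is heavier.

crate 7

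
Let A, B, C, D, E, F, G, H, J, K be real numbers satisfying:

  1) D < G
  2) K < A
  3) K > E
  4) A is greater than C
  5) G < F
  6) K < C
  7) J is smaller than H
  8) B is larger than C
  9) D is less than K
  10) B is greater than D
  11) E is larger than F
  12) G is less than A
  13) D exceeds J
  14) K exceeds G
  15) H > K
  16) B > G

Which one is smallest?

J

Chaining upward from J: directly above it, D, H; then G, K, B; then F, C, A; then E.
That covers every other element, and nothing is given below J, so J is the smallest.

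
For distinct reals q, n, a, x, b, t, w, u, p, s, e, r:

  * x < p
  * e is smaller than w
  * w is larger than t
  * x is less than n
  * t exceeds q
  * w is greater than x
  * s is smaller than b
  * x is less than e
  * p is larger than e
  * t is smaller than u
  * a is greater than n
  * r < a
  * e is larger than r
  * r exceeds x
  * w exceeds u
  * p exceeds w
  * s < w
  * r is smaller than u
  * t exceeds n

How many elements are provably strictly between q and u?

Chaining upward from q reaches: t, w, p.
Chaining downward from u reaches: x, r, n, t.
Strictly between q and u are those in both lists: t — 1 element.

1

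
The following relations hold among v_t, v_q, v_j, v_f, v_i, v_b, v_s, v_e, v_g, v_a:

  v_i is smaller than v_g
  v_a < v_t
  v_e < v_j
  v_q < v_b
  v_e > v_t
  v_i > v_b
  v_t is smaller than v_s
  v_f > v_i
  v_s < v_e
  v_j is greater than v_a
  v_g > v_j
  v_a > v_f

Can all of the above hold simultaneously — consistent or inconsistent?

consistent

Every relation is compatible with v_q < v_b < v_i < v_f < v_a < v_t < v_s < v_e < v_j < v_g; the set is consistent.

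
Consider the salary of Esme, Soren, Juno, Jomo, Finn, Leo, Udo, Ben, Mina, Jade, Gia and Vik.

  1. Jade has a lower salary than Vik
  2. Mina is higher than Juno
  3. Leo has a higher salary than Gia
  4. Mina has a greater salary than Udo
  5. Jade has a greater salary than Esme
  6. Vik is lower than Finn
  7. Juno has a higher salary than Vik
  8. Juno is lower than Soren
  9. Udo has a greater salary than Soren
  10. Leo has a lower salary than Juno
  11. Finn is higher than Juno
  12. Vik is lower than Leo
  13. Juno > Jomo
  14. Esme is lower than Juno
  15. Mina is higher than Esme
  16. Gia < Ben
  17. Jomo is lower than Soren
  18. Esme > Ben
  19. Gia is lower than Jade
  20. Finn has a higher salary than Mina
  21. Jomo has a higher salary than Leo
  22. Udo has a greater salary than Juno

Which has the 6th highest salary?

Jomo

The consecutive relations fix a unique order: Gia < Ben < Esme < Jade < Vik < Leo < Jomo < Juno < Soren < Udo < Mina < Finn.
Counting 6 from the largest end gives Jomo.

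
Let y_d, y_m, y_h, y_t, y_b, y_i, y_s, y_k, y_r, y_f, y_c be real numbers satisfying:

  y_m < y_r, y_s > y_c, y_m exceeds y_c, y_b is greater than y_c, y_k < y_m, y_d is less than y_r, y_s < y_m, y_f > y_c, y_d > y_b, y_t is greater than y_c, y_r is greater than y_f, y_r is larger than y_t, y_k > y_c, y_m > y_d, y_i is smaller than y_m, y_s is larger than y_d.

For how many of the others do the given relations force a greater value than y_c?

8

Directly above y_c: y_b, y_t, y_f, y_s, y_k, y_m.
One step further: y_d, y_r (8 so far).
No other element is forced above y_c by the given relations, so the count is 8.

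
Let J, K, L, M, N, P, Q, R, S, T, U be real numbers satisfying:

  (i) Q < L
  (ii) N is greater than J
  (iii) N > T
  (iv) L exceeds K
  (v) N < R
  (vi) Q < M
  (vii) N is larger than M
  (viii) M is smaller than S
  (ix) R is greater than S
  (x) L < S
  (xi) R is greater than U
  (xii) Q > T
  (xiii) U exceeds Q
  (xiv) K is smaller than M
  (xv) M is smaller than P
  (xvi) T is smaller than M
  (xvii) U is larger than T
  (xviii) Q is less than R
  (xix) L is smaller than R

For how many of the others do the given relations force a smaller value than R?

9

From R the given relations immediately reach Q, U, L, N, S.
From those, T, K, M, J — 9 in total.
No other element is forced below R by the given relations, so the count is 9.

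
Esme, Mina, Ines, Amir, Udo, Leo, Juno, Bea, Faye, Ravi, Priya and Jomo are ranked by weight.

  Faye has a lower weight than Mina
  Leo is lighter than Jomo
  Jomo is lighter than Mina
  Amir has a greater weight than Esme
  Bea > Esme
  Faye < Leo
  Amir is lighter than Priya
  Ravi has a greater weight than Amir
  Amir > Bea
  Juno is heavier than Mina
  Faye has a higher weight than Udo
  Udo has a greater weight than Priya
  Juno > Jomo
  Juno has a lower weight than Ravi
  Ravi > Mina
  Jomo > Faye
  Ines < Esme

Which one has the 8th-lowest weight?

Leo

Chaining the given pairs: Ines < Esme < Bea < Amir < Priya < Udo < Faye < Leo < Jomo < Mina < Juno < Ravi.
The 8th smallest is Leo.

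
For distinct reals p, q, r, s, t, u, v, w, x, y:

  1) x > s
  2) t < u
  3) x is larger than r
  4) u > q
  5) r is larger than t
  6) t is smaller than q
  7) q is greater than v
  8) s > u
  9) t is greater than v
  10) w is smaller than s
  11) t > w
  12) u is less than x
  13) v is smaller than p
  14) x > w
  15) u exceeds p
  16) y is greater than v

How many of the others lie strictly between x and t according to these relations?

Chaining upward from t reaches: q, r, u, s.
Chaining downward from x reaches: v, w, p, q, r, u, s.
Strictly between t and x are those in both lists: q, r, u, s — 4 elements.

4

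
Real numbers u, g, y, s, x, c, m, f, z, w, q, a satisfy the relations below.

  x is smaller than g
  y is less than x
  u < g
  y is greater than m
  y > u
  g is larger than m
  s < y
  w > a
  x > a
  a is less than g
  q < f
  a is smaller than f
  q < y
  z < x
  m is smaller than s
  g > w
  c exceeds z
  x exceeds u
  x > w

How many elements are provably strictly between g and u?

Chaining upward from u reaches: y, x.
Chaining downward from g reaches: q, a, m, w, s, y, z, x.
Strictly between u and g are those in both lists: y, x — 2 elements.

2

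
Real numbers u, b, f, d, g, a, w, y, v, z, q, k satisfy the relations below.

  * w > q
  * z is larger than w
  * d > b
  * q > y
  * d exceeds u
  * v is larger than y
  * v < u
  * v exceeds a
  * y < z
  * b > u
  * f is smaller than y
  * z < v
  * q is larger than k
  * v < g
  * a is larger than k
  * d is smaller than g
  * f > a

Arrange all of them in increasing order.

The consecutive links are each given: k < a; a < f; f < y; y < q; q < w; w < z; z < v; v < u; u < b; b < d; d < g.

k < a < f < y < q < w < z < v < u < b < d < g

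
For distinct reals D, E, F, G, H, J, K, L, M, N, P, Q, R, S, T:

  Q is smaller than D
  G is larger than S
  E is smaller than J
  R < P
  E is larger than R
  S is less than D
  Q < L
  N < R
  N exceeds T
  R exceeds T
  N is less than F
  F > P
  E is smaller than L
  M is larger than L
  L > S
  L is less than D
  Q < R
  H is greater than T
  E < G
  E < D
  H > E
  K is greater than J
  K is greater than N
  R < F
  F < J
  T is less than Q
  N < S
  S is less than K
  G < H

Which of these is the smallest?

T

N is not least since T < N; Q is not least since T < Q; R is not least since N < R; E is not least since R < E; P is not least since R < P; S is not least since N < S; F is not least since R < F; L is not least since Q < L; G is not least since E < G; D is not least since Q < D; M is not least since L < M; H is not least since E < H; J is not least since F < J; K is not least since J < K.
Only T has nothing below it, so T is the smallest.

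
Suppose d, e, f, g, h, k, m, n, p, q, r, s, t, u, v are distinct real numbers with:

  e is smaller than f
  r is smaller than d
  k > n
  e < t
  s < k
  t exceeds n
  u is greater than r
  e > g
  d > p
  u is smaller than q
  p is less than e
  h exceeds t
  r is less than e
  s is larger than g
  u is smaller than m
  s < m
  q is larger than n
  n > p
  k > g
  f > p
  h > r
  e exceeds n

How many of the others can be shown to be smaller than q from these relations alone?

The elements the relations force below q are r, p, u, n — no chain reaches any other.
That is 4.

4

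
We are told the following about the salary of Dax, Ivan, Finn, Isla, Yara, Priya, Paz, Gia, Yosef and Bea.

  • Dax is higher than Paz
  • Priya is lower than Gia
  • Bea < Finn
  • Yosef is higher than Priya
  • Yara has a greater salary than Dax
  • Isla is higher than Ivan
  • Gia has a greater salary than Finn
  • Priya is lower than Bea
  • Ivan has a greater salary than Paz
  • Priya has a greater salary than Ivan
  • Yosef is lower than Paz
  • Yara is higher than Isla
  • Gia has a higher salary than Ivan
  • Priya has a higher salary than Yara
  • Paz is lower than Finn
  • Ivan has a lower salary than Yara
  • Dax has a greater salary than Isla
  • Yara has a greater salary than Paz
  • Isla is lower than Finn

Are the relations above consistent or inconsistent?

inconsistent

Chaining the given relations yields Yosef < Paz < Ivan < Isla < Dax < Yara < Priya, so Yosef < Priya. But one relation states Priya < Yosef. These cannot both hold.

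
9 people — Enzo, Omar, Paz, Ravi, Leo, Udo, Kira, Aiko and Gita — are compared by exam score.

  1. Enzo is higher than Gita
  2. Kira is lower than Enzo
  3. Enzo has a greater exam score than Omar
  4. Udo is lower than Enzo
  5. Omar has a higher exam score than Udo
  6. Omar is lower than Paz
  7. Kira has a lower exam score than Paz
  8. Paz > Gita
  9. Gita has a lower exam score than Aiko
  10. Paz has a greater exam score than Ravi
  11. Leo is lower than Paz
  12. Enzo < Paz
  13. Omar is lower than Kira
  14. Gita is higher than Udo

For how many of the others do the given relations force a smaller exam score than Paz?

7

Directly below Paz: Omar, Kira, Gita, Ravi, Enzo, Leo.
One step further: Udo (7 so far).
Nothing else is reachable below Paz; 7 in all.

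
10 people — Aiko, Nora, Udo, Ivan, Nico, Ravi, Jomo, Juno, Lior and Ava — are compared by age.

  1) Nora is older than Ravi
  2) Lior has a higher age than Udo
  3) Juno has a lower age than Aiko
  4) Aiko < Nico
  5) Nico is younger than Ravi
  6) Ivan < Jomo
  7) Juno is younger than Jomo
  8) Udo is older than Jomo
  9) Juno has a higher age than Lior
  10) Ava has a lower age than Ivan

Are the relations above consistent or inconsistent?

inconsistent

We have Juno < Jomo stated directly, yet also Jomo < Udo < Lior < Juno by chaining the others — so Jomo < Juno. Contradiction.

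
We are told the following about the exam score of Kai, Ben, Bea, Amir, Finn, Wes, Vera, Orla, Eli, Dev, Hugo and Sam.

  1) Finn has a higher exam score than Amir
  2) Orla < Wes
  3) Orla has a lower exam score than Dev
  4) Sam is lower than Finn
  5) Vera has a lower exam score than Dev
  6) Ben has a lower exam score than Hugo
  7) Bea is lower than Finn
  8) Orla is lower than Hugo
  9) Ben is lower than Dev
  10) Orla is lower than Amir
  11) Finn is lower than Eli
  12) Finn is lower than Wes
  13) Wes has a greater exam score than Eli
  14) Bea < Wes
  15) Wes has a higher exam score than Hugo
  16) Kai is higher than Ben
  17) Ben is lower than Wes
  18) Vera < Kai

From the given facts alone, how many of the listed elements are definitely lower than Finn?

4

Directly below Finn: Sam, Bea, Amir.
One step further: Orla (4 so far).
Nothing else is reachable below Finn; 4 in all.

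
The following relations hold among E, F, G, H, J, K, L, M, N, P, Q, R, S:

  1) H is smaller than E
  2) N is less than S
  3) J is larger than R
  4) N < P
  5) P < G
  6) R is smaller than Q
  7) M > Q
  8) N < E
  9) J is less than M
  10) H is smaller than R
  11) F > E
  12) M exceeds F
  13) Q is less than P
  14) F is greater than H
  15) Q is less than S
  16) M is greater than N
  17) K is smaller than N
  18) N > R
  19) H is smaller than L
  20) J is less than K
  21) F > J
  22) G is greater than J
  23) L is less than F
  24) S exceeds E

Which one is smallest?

H

R is not least since H < R; J is not least since R < J; K is not least since J < K; Q is not least since R < Q; N is not least since R < N; E is not least since N < E; L is not least since H < L; P is not least since Q < P; G is not least since P < G; S is not least since N < S; F is not least since J < F; M is not least since Q < M.
Only H has nothing below it, so H is the smallest.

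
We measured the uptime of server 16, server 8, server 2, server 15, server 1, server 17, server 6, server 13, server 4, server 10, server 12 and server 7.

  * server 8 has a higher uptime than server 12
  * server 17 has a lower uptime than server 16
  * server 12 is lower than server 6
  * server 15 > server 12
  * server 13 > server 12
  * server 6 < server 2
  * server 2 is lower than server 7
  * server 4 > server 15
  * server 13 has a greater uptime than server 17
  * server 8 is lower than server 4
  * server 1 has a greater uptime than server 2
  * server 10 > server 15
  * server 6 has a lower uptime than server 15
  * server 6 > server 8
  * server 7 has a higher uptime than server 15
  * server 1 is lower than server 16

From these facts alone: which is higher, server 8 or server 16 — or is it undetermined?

The relevant relations are server 8 < server 6; server 6 < server 2; server 2 < server 1; server 1 < server 16.
Together: server 8 < server 6 < server 2 < server 1 < server 16.
So server 16 is higher.

server 16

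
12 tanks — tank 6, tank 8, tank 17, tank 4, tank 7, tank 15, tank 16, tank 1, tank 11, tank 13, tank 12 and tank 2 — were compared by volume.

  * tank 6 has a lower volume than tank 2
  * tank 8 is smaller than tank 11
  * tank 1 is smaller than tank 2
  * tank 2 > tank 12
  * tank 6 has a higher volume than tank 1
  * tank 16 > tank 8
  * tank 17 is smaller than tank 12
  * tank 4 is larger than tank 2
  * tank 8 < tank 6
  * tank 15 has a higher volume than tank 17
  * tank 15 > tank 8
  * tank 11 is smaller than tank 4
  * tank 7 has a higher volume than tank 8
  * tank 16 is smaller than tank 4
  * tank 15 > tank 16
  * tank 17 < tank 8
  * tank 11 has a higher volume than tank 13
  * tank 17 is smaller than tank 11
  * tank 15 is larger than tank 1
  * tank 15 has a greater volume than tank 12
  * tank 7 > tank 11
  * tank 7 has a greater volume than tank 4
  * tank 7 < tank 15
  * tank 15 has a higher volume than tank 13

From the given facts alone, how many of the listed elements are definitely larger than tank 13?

4

The elements the relations force above tank 13 are tank 11, tank 4, tank 7, tank 15 — no chain reaches any other.
That is 4.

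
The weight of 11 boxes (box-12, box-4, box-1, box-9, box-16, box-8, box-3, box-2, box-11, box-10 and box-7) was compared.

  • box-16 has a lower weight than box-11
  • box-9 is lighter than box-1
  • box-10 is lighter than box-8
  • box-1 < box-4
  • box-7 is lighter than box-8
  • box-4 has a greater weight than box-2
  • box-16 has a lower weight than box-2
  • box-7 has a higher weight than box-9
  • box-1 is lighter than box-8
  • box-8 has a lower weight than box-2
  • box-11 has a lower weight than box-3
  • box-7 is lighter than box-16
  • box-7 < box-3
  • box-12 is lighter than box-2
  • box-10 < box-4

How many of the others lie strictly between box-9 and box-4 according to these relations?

Chaining upward from box-9 reaches: box-7, box-1, box-16, box-8, box-11, box-3, box-2.
Chaining downward from box-4 reaches: box-10, box-7, box-1, box-16, box-8, box-12, box-2.
Strictly between box-9 and box-4 are those in both lists: box-7, box-1, box-16, box-8, box-2 — 5 elements.

5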